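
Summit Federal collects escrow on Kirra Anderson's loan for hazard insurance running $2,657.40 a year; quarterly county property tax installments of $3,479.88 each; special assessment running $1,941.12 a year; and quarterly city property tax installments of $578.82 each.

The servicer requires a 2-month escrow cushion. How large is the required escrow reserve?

$3,472.22

Hazard insurance: $2,657.40 annually
County property tax: $3,479.88 × 4 = $13,919.52 annually
Special assessment: $1,941.12 annually
City property tax: $578.82 × 4 = $2,315.28 annually
Yearly total = $20,833.32
Monthly = $20,833.32 ÷ 12 = $1,736.11
Required cushion = 2 × $1,736.11 = $3,472.22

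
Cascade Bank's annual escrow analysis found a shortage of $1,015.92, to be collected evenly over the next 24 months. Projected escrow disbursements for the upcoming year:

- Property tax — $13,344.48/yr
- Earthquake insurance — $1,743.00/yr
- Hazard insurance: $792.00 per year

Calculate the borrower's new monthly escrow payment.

Property tax = $13,344.48
Earthquake insurance = $1,743.00
Hazard insurance = $792.00
Total annual escrow = $15,879.48
Monthly escrow = $15,879.48 ÷ 12 = $1,323.29
Monthly shortage recovery: $1,015.92 / 24 = $42.33
Adjusted monthly = $1,323.29 + $42.33 = $1,365.62

$1,365.62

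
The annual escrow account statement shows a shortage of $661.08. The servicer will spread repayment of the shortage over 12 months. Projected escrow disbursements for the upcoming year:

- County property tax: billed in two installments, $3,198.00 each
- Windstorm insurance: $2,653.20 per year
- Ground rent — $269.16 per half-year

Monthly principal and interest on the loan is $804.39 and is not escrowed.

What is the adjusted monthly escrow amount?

County property tax = $3,198.00 × 2 = $6,396.00 annually
Windstorm insurance = $2,653.20 annually
Ground rent = $269.16 × 2 = $538.32 annually
Total annual escrow = $6,396.00 + $2,653.20 + $538.32 = $9,587.52
Per month = $9,587.52 ÷ 12 = $798.96
Shortage per month = $661.08 ÷ 12 = $55.09
New monthly escrow = $798.96 + $55.09 = $854.05

$854.05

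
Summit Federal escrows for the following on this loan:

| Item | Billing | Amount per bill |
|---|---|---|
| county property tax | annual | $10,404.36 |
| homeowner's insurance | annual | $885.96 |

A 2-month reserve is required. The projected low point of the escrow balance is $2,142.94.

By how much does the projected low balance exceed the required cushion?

$261.22

County property tax = $10,404.36 annually
Homeowner's insurance = $885.96 annually
Yearly total = $10,404.36 + $885.96 = $11,290.32
Monthly = $11,290.32 / 12 = $940.86
Required reserve = 2 × $940.86 = $1,881.72
Surplus = $2,142.94 − $1,881.72 = $261.22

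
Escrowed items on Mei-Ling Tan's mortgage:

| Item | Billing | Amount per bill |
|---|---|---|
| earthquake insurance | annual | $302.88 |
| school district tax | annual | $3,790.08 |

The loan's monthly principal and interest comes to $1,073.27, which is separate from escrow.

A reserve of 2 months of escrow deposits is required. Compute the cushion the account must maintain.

$682.16

Earthquake insurance — $302.88 annually
School district tax — $3,790.08 annually
Total per year = $4,092.96
Base monthly escrow = $4,092.96 ÷ 12 = $341.08
Cushion = 2 × $341.08 = $682.16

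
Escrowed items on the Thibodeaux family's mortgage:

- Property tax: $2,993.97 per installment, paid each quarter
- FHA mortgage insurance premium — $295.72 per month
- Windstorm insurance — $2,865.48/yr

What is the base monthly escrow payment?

$1,532.50

Property tax — $2,993.97 × 4 = $11,975.88/yr
FHA mortgage insurance premium — $295.72 × 12 = $3,548.64/yr
Windstorm insurance — $2,865.48/yr
Annual escrow total = $11,975.88 + $3,548.64 + $2,865.48 = $18,390.00
Base monthly escrow = $18,390.00 / 12 = $1,532.50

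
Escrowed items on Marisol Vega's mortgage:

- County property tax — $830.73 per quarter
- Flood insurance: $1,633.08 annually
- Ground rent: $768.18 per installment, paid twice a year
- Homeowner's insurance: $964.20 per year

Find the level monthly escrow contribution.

County property tax: $830.73 × 4 = $3,322.92
Flood insurance: $1,633.08
Ground rent: $768.18 × 2 = $1,536.36
Homeowner's insurance: $964.20
Annual escrow total = $3,322.92 + $1,633.08 + $1,536.36 + $964.20 = $7,456.56
Monthly escrow = $7,456.56 / 12 = $621.38

$621.38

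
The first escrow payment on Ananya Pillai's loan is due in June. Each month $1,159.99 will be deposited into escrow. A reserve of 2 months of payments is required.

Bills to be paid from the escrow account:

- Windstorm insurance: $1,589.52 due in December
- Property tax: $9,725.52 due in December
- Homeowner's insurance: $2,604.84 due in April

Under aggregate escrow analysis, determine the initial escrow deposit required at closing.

Cushion = 2 × $1,159.99 = $2,319.98
Trial balance (start $0, +$1,159.99 each month, − disbursements):
  Jun: +$1,159.99 → $1,159.99
  Jul: +$1,159.99 → $2,319.98
  Aug: +$1,159.99 → $3,479.97
  Sep: +$1,159.99 → $4,639.96
  Oct: +$1,159.99 → $5,799.95
  Nov: +$1,159.99 → $6,959.94
  Dec: +$1,159.99 − $11,315.04 → -$3,195.11
  Jan: +$1,159.99 → -$2,035.12
  Feb: +$1,159.99 → -$875.13
  Mar: +$1,159.99 → $284.86
  Apr: +$1,159.99 − $2,604.84 → -$1,159.99
  May: +$1,159.99 → $0.00
Lowest trial balance = -$3,195.11 (Dec)
Initial deposit = cushion − low point = $2,319.98 − (-$3,195.11) = $5,515.09

$5,515.09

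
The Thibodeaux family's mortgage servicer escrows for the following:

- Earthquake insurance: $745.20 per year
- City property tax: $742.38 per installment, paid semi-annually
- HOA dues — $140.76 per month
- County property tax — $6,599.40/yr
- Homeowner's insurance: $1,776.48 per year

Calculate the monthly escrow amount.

Earthquake insurance = $745.20/yr
City property tax = $742.38 × 2 = $1,484.76/yr
HOA dues = $140.76 × 12 = $1,689.12/yr
County property tax = $6,599.40/yr
Homeowner's insurance = $1,776.48/yr
Total per year = $12,294.96
Monthly = $12,294.96 ÷ 12 = $1,024.58

$1,024.58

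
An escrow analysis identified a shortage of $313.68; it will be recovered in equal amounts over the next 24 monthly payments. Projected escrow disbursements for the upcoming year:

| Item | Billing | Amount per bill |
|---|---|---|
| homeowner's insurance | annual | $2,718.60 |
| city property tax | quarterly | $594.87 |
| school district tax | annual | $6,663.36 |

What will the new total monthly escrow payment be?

Homeowner's insurance = $2,718.60 annually
City property tax = $594.87 × 4 = $2,379.48 annually
School district tax = $6,663.36 annually
Combined annual = $11,761.44
Monthly escrow = $11,761.44 ÷ 12 = $980.12
Shortage spread = $313.68 ÷ 24 = $13.07/mo
New monthly escrow = $980.12 + $13.07 = $993.19

$993.19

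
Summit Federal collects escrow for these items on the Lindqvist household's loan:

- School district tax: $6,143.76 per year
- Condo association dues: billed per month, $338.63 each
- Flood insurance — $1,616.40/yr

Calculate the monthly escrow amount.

$985.31

School district tax: $6,143.76/yr
Condo association dues: $338.63 × 12 = $4,063.56/yr
Flood insurance: $1,616.40/yr
Total annual escrow = $6,143.76 + $4,063.56 + $1,616.40 = $11,823.72
Monthly = $11,823.72 ÷ 12 = $985.31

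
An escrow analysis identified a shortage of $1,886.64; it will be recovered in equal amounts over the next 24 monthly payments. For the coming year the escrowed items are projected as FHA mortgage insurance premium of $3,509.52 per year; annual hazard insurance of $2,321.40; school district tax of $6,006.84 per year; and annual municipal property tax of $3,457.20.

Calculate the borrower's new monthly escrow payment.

$1,353.19

FHA mortgage insurance premium — $3,509.52
Hazard insurance — $2,321.40
School district tax — $6,006.84
Municipal property tax — $3,457.20
Total annual escrow = $15,294.96
Per month = $15,294.96 / 12 = $1,274.58
Shortage spread = $1,886.64 ÷ 24 = $78.61/mo
Adjusted monthly = $1,274.58 + $78.61 = $1,353.19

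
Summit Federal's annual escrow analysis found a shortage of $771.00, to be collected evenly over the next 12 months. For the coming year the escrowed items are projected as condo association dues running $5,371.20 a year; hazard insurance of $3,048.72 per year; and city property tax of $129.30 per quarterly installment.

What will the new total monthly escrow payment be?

$809.01

Condo association dues: $5,371.20/yr
Hazard insurance: $3,048.72/yr
City property tax: $129.30 × 4 = $517.20/yr
Combined annual = $5,371.20 + $3,048.72 + $517.20 = $8,937.12
Monthly escrow = $8,937.12 / 12 = $744.76
Monthly shortage recovery: $771.00 / 12 = $64.25
New monthly escrow = $744.76 + $64.25 = $809.01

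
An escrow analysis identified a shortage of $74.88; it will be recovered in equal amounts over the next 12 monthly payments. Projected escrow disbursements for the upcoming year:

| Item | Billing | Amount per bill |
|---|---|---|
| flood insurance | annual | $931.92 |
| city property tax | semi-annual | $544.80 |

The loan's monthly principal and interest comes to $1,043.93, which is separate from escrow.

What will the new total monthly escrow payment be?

Flood insurance — $931.92
City property tax — $544.80 × 2 = $1,089.60
Combined annual = $2,021.52
Per month = $2,021.52 / 12 = $168.46
Shortage per month = $74.88 ÷ 12 = $6.24
Adjusted monthly = $168.46 + $6.24 = $174.70

$174.70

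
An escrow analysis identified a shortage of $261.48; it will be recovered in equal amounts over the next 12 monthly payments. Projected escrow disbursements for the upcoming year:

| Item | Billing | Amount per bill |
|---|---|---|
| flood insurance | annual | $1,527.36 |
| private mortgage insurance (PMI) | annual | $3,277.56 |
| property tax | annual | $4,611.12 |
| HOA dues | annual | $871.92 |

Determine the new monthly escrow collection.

$879.12

Flood insurance — $1,527.36 per year
Private mortgage insurance (PMI) — $3,277.56 per year
Property tax — $4,611.12 per year
HOA dues — $871.92 per year
Total per year = $10,287.96
Monthly escrow = $10,287.96 / 12 = $857.33
Shortage per month = $261.48 / 12 = $21.79
New monthly escrow = $857.33 + $21.79 = $879.12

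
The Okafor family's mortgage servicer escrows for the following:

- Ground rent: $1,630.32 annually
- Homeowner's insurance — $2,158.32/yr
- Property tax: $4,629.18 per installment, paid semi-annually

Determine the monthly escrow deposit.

$1,087.25

Ground rent: $1,630.32 annually
Homeowner's insurance: $2,158.32 annually
Property tax: $4,629.18 × 2 = $9,258.36 annually
Total per year = $1,630.32 + $2,158.32 + $9,258.36 = $13,047.00
Base monthly escrow = $13,047.00 / 12 = $1,087.25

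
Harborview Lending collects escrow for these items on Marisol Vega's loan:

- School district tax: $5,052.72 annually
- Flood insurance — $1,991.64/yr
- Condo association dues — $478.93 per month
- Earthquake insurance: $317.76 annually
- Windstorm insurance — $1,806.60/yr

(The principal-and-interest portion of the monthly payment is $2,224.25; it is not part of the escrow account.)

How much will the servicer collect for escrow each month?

School district tax: $5,052.72
Flood insurance: $1,991.64
Condo association dues: $478.93 × 12 = $5,747.16
Earthquake insurance: $317.76
Windstorm insurance: $1,806.60
Combined annual = $5,052.72 + $1,991.64 + $5,747.16 + $317.76 + $1,806.60 = $14,915.88
Per month = $14,915.88 ÷ 12 = $1,242.99

$1,242.99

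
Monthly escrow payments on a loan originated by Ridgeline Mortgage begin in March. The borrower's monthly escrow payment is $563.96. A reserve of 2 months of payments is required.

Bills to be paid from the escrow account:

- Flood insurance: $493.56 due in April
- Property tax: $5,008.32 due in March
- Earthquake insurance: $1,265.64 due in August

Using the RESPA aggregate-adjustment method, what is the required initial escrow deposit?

Cushion = 2 × $563.96 = $1,127.92
Trial balance (start $0, +$563.96 each month, − disbursements):
  Mar: +$563.96 − $5,008.32 → -$4,444.36
  Apr: +$563.96 − $493.56 → -$4,373.96
  May: +$563.96 → -$3,810.00
  Jun: +$563.96 → -$3,246.04
  Jul: +$563.96 → -$2,682.08
  Aug: +$563.96 − $1,265.64 → -$3,383.76
  Sep: +$563.96 → -$2,819.80
  Oct: +$563.96 → -$2,255.84
  Nov: +$563.96 → -$1,691.88
  Dec: +$563.96 → -$1,127.92
  Jan: +$563.96 → -$563.96
  Feb: +$563.96 → $0.00
Lowest trial balance = -$4,444.36 (Mar)
Initial deposit = cushion − low point = $1,127.92 − (-$4,444.36) = $5,572.28

$5,572.28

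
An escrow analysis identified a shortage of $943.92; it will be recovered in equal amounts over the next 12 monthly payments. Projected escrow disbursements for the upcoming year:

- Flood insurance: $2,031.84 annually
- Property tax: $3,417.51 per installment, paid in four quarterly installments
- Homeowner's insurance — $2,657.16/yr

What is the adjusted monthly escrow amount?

Flood insurance — $2,031.84 per year
Property tax — $3,417.51 × 4 = $13,670.04 per year
Homeowner's insurance — $2,657.16 per year
Yearly total = $2,031.84 + $13,670.04 + $2,657.16 = $18,359.04
Base monthly escrow = $18,359.04 ÷ 12 = $1,529.92
Shortage spread = $943.92 / 12 = $78.66/mo
Adjusted monthly = $1,529.92 + $78.66 = $1,608.58

$1,608.58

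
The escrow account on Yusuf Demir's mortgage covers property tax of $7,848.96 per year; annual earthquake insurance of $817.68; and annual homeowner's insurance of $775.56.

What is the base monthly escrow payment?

Property tax — $7,848.96/yr
Earthquake insurance — $817.68/yr
Homeowner's insurance — $775.56/yr
Annual escrow total = $7,848.96 + $817.68 + $775.56 = $9,442.20
Base monthly escrow = $9,442.20 ÷ 12 = $786.85

$786.85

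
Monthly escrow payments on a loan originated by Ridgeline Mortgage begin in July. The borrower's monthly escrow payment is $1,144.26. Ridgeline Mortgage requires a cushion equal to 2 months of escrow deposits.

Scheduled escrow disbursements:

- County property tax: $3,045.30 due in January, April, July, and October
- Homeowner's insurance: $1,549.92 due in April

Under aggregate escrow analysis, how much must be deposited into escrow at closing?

$4,577.04

Cushion = 2 × $1,144.26 = $2,288.52
Trial balance (start $0, +$1,144.26 each month, − disbursements):
  Jul: +$1,144.26 − $3,045.30 → -$1,901.04
  Aug: +$1,144.26 → -$756.78
  Sep: +$1,144.26 → $387.48
  Oct: +$1,144.26 − $3,045.30 → -$1,513.56
  Nov: +$1,144.26 → -$369.30
  Dec: +$1,144.26 → $774.96
  Jan: +$1,144.26 − $3,045.30 → -$1,126.08
  Feb: +$1,144.26 → $18.18
  Mar: +$1,144.26 → $1,162.44
  Apr: +$1,144.26 − $4,595.22 → -$2,288.52
  May: +$1,144.26 → -$1,144.26
  Jun: +$1,144.26 → $0.00
Lowest trial balance = -$2,288.52 (Apr)
Initial deposit = cushion − low point = $2,288.52 − (-$2,288.52) = $4,577.04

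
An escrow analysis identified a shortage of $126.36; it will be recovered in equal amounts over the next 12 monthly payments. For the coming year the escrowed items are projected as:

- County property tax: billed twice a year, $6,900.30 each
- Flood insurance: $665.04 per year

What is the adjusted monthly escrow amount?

County property tax = $6,900.30 × 2 = $13,800.60 annually
Flood insurance = $665.04 annually
Annual escrow total = $14,465.64
Base monthly escrow = $14,465.64 / 12 = $1,205.47
Shortage per month = $126.36 / 12 = $10.53
Adjusted monthly = $1,205.47 + $10.53 = $1,216.00

$1,216.00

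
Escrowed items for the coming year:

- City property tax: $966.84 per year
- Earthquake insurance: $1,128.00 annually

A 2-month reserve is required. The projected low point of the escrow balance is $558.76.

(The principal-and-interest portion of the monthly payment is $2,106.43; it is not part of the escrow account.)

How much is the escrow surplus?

$209.62

City property tax — $966.84 per year
Earthquake insurance — $1,128.00 per year
Total per year = $2,094.84
Monthly = $2,094.84 ÷ 12 = $174.57
Required reserve = 2 × $174.57 = $349.14
Surplus = $558.76 − $349.14 = $209.62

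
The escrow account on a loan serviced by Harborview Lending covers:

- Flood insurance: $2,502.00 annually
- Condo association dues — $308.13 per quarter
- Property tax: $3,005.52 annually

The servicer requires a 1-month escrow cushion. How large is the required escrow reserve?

Flood insurance = $2,502.00 annually
Condo association dues = $308.13 × 4 = $1,232.52 annually
Property tax = $3,005.52 annually
Total annual escrow = $2,502.00 + $1,232.52 + $3,005.52 = $6,740.04
Monthly = $6,740.04 / 12 = $561.67
Reserve = 1 × $561.67 = $561.67

$561.67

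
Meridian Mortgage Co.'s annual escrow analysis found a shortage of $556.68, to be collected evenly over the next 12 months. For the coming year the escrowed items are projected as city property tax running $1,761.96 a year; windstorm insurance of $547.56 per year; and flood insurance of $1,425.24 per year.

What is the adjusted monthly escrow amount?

$357.62

City property tax — $1,761.96 per year
Windstorm insurance — $547.56 per year
Flood insurance — $1,425.24 per year
Total per year = $1,761.96 + $547.56 + $1,425.24 = $3,734.76
Per month = $3,734.76 ÷ 12 = $311.23
Shortage per month = $556.68 ÷ 12 = $46.39
New monthly escrow = $311.23 + $46.39 = $357.62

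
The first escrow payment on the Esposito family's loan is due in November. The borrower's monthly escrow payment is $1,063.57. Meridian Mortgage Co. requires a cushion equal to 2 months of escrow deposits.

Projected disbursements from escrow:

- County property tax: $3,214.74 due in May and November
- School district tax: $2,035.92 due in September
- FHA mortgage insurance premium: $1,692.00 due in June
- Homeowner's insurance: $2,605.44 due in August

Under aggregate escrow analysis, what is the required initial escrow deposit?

Cushion = 2 × $1,063.57 = $2,127.14
Trial balance (start $0, +$1,063.57 each month, − disbursements):
  Nov: +$1,063.57 − $3,214.74 → -$2,151.17
  Dec: +$1,063.57 → -$1,087.60
  Jan: +$1,063.57 → -$24.03
  Feb: +$1,063.57 → $1,039.54
  Mar: +$1,063.57 → $2,103.11
  Apr: +$1,063.57 → $3,166.68
  May: +$1,063.57 − $3,214.74 → $1,015.51
  Jun: +$1,063.57 − $1,692.00 → $387.08
  Jul: +$1,063.57 → $1,450.65
  Aug: +$1,063.57 − $2,605.44 → -$91.22
  Sep: +$1,063.57 − $2,035.92 → -$1,063.57
  Oct: +$1,063.57 → $0.00
Lowest trial balance = -$2,151.17 (Nov)
Initial deposit = cushion − low point = $2,127.14 − (-$2,151.17) = $4,278.31

$4,278.31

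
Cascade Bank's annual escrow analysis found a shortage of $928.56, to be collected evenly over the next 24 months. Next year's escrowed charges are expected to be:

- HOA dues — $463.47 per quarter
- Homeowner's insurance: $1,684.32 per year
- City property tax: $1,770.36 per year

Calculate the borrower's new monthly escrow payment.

HOA dues — $463.47 × 4 = $1,853.88/yr
Homeowner's insurance — $1,684.32/yr
City property tax — $1,770.36/yr
Total per year = $5,308.56
Monthly = $5,308.56 / 12 = $442.38
Shortage spread = $928.56 ÷ 24 = $38.69/mo
New monthly escrow = $442.38 + $38.69 = $481.07

$481.07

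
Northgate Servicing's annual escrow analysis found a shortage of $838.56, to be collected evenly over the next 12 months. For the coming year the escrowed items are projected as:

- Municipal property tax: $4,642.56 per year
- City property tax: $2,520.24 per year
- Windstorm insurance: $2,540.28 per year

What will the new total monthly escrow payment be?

Municipal property tax: $4,642.56/yr
City property tax: $2,520.24/yr
Windstorm insurance: $2,540.28/yr
Total per year = $4,642.56 + $2,520.24 + $2,540.28 = $9,703.08
Per month = $9,703.08 ÷ 12 = $808.59
Shortage spread = $838.56 / 12 = $69.88/mo
Adjusted monthly = $808.59 + $69.88 = $878.47

$878.47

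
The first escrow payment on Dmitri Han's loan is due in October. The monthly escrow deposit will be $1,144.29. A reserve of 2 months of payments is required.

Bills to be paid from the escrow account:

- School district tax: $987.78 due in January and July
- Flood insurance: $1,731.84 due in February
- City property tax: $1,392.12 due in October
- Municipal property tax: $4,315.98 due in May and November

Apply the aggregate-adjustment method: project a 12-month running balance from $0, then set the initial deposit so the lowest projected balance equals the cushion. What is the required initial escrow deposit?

$5,877.96

Cushion = 2 × $1,144.29 = $2,288.58
Trial balance (start $0, +$1,144.29 each month, − disbursements):
  Oct: +$1,144.29 − $1,392.12 → -$247.83
  Nov: +$1,144.29 − $4,315.98 → -$3,419.52
  Dec: +$1,144.29 → -$2,275.23
  Jan: +$1,144.29 − $987.78 → -$2,118.72
  Feb: +$1,144.29 − $1,731.84 → -$2,706.27
  Mar: +$1,144.29 → -$1,561.98
  Apr: +$1,144.29 → -$417.69
  May: +$1,144.29 − $4,315.98 → -$3,589.38
  Jun: +$1,144.29 → -$2,445.09
  Jul: +$1,144.29 − $987.78 → -$2,288.58
  Aug: +$1,144.29 → -$1,144.29
  Sep: +$1,144.29 → $0.00
Lowest trial balance = -$3,589.38 (May)
Initial deposit = cushion − low point = $2,288.58 − (-$3,589.38) = $5,877.96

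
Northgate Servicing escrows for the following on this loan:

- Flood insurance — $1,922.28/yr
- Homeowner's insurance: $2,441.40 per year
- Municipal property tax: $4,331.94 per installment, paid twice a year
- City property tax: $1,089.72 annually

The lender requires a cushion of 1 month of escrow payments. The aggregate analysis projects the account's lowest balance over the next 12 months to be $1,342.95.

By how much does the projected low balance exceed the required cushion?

Flood insurance — $1,922.28
Homeowner's insurance — $2,441.40
Municipal property tax — $4,331.94 × 2 = $8,663.88
City property tax — $1,089.72
Total annual escrow = $14,117.28
Monthly escrow = $14,117.28 ÷ 12 = $1,176.44
Required reserve = 1 × $1,176.44 = $1,176.44
Surplus = $1,342.95 − $1,176.44 = $166.51

$166.51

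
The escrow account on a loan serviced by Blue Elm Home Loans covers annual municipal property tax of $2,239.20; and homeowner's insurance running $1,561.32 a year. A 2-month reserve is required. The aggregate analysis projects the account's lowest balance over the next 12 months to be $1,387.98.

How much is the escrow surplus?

$754.56

Municipal property tax — $2,239.20
Homeowner's insurance — $1,561.32
Annual escrow total = $2,239.20 + $1,561.32 = $3,800.52
Per month = $3,800.52 ÷ 12 = $316.71
Cushion = 2 × $316.71 = $633.42
Surplus = $1,387.98 − $633.42 = $754.56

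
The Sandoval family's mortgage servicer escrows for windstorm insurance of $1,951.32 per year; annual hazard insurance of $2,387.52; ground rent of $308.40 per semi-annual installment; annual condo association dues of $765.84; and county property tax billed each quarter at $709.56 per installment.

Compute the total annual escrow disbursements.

$8,559.72

Windstorm insurance: $1,951.32 per year
Hazard insurance: $2,387.52 per year
Ground rent: $308.40 × 2 = $616.80 per year
Condo association dues: $765.84 per year
County property tax: $709.56 × 4 = $2,838.24 per year
Yearly total = $1,951.32 + $2,387.52 + $616.80 + $765.84 + $2,838.24 = $8,559.72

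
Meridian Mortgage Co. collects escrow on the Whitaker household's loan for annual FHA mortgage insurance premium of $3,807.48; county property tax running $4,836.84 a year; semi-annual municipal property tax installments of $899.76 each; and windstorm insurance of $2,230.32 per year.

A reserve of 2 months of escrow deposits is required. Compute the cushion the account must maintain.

$2,112.36

FHA mortgage insurance premium — $3,807.48 per year
County property tax — $4,836.84 per year
Municipal property tax — $899.76 × 2 = $1,799.52 per year
Windstorm insurance — $2,230.32 per year
Combined annual = $3,807.48 + $4,836.84 + $1,799.52 + $2,230.32 = $12,674.16
Per month = $12,674.16 ÷ 12 = $1,056.18
Cushion = 2 × $1,056.18 = $2,112.36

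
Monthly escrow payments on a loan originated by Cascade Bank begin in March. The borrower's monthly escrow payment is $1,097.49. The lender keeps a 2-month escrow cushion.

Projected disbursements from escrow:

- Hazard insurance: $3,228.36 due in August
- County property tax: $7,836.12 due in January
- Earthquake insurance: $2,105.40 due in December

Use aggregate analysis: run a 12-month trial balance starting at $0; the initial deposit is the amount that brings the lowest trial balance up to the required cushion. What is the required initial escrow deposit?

$3,292.47

Cushion = 2 × $1,097.49 = $2,194.98
Trial balance (start $0, +$1,097.49 each month, − disbursements):
  Mar: +$1,097.49 → $1,097.49
  Apr: +$1,097.49 → $2,194.98
  May: +$1,097.49 → $3,292.47
  Jun: +$1,097.49 → $4,389.96
  Jul: +$1,097.49 → $5,487.45
  Aug: +$1,097.49 − $3,228.36 → $3,356.58
  Sep: +$1,097.49 → $4,454.07
  Oct: +$1,097.49 → $5,551.56
  Nov: +$1,097.49 → $6,649.05
  Dec: +$1,097.49 − $2,105.40 → $5,641.14
  Jan: +$1,097.49 − $7,836.12 → -$1,097.49
  Feb: +$1,097.49 → $0.00
Lowest trial balance = -$1,097.49 (Jan)
Initial deposit = cushion − low point = $2,194.98 − (-$1,097.49) = $3,292.47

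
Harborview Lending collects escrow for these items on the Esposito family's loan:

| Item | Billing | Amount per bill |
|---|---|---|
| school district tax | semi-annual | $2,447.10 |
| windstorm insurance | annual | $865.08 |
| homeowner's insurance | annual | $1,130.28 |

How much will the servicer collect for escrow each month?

School district tax: $2,447.10 × 2 = $4,894.20
Windstorm insurance: $865.08
Homeowner's insurance: $1,130.28
Total annual escrow = $4,894.20 + $865.08 + $1,130.28 = $6,889.56
Monthly = $6,889.56 ÷ 12 = $574.13

$574.13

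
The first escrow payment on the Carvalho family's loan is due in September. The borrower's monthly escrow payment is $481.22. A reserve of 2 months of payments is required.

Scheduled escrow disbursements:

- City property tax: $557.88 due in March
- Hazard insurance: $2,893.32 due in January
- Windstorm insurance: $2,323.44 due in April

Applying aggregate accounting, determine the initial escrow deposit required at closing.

$2,887.32

Cushion = 2 × $481.22 = $962.44
Trial balance (start $0, +$481.22 each month, − disbursements):
  Sep: +$481.22 → $481.22
  Oct: +$481.22 → $962.44
  Nov: +$481.22 → $1,443.66
  Dec: +$481.22 → $1,924.88
  Jan: +$481.22 − $2,893.32 → -$487.22
  Feb: +$481.22 → -$6.00
  Mar: +$481.22 − $557.88 → -$82.66
  Apr: +$481.22 − $2,323.44 → -$1,924.88
  May: +$481.22 → -$1,443.66
  Jun: +$481.22 → -$962.44
  Jul: +$481.22 → -$481.22
  Aug: +$481.22 → $0.00
Lowest trial balance = -$1,924.88 (Apr)
Initial deposit = cushion − low point = $962.44 − (-$1,924.88) = $2,887.32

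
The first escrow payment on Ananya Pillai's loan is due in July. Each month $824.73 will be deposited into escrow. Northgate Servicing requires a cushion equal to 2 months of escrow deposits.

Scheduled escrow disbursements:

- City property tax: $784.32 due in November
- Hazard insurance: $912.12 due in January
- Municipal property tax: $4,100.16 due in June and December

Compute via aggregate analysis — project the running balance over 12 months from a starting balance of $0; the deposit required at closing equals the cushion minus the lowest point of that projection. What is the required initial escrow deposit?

$1,672.95

Cushion = 2 × $824.73 = $1,649.46
Trial balance (start $0, +$824.73 each month, − disbursements):
  Jul: +$824.73 → $824.73
  Aug: +$824.73 → $1,649.46
  Sep: +$824.73 → $2,474.19
  Oct: +$824.73 → $3,298.92
  Nov: +$824.73 − $784.32 → $3,339.33
  Dec: +$824.73 − $4,100.16 → $63.90
  Jan: +$824.73 − $912.12 → -$23.49
  Feb: +$824.73 → $801.24
  Mar: +$824.73 → $1,625.97
  Apr: +$824.73 → $2,450.70
  May: +$824.73 → $3,275.43
  Jun: +$824.73 − $4,100.16 → $0.00
Lowest trial balance = -$23.49 (Jan)
Initial deposit = cushion − low point = $1,649.46 − (-$23.49) = $1,672.95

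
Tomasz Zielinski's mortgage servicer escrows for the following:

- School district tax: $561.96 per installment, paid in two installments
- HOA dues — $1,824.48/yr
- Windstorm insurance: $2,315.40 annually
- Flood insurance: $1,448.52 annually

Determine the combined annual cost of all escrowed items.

$6,712.32

School district tax: $561.96 × 2 = $1,123.92 annually
HOA dues: $1,824.48 annually
Windstorm insurance: $2,315.40 annually
Flood insurance: $1,448.52 annually
Total per year = $1,123.92 + $1,824.48 + $2,315.40 + $1,448.52 = $6,712.32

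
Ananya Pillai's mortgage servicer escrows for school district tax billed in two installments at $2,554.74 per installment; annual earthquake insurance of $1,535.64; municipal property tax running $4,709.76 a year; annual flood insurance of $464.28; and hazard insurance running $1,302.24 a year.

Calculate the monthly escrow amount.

School district tax — $2,554.74 × 2 = $5,109.48/yr
Earthquake insurance — $1,535.64/yr
Municipal property tax — $4,709.76/yr
Flood insurance — $464.28/yr
Hazard insurance — $1,302.24/yr
Total annual escrow = $5,109.48 + $1,535.64 + $4,709.76 + $464.28 + $1,302.24 = $13,121.40
Base monthly escrow = $13,121.40 ÷ 12 = $1,093.45

$1,093.45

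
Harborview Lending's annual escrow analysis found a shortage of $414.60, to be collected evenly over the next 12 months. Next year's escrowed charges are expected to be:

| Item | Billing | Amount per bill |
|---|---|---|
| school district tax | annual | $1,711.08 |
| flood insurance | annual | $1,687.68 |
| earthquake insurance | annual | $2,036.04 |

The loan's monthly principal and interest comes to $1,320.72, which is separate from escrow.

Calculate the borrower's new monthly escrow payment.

$487.45

School district tax: $1,711.08 per year
Flood insurance: $1,687.68 per year
Earthquake insurance: $2,036.04 per year
Combined annual = $1,711.08 + $1,687.68 + $2,036.04 = $5,434.80
Monthly = $5,434.80 / 12 = $452.90
Monthly shortage recovery: $414.60 ÷ 12 = $34.55
New monthly escrow = $452.90 + $34.55 = $487.45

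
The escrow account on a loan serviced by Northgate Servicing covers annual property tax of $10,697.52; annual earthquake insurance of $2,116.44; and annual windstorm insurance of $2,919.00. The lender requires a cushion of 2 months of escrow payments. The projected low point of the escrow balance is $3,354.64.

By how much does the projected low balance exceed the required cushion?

$732.48

Property tax = $10,697.52
Earthquake insurance = $2,116.44
Windstorm insurance = $2,919.00
Yearly total = $10,697.52 + $2,116.44 + $2,919.00 = $15,732.96
Monthly escrow = $15,732.96 / 12 = $1,311.08
Required cushion = 2 × $1,311.08 = $2,622.16
Surplus = $3,354.64 − $2,622.16 = $732.48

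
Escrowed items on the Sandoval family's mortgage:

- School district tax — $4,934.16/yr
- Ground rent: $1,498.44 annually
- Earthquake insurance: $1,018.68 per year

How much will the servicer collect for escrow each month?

$620.94

School district tax = $4,934.16/yr
Ground rent = $1,498.44/yr
Earthquake insurance = $1,018.68/yr
Combined annual = $7,451.28
Base monthly escrow = $7,451.28 / 12 = $620.94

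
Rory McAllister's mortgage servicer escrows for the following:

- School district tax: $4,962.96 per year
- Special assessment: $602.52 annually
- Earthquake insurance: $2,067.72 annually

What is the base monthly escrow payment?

School district tax: $4,962.96 per year
Special assessment: $602.52 per year
Earthquake insurance: $2,067.72 per year
Total per year = $7,633.20
Base monthly escrow = $7,633.20 / 12 = $636.10

$636.10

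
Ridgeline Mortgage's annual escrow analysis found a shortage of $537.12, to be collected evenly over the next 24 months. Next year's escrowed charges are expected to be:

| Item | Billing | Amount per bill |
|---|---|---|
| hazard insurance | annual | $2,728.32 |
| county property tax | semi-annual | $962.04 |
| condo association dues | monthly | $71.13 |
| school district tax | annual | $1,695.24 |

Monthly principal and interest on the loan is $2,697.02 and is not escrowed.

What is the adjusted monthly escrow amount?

$622.48

Hazard insurance = $2,728.32/yr
County property tax = $962.04 × 2 = $1,924.08/yr
Condo association dues = $71.13 × 12 = $853.56/yr
School district tax = $1,695.24/yr
Annual escrow total = $7,201.20
Monthly = $7,201.20 ÷ 12 = $600.10
Shortage spread = $537.12 ÷ 24 = $22.38/mo
New monthly escrow = $600.10 + $22.38 = $622.48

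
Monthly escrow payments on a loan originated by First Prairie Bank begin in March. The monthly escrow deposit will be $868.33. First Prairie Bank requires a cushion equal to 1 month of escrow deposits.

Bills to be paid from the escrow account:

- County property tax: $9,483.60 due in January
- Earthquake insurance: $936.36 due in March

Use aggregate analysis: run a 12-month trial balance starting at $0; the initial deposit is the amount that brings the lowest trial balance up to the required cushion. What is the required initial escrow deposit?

Cushion = 1 × $868.33 = $868.33
Trial balance (start $0, +$868.33 each month, − disbursements):
  Mar: +$868.33 − $936.36 → -$68.03
  Apr: +$868.33 → $800.30
  May: +$868.33 → $1,668.63
  Jun: +$868.33 → $2,536.96
  Jul: +$868.33 → $3,405.29
  Aug: +$868.33 → $4,273.62
  Sep: +$868.33 → $5,141.95
  Oct: +$868.33 → $6,010.28
  Nov: +$868.33 → $6,878.61
  Dec: +$868.33 → $7,746.94
  Jan: +$868.33 − $9,483.60 → -$868.33
  Feb: +$868.33 → $0.00
Lowest trial balance = -$868.33 (Jan)
Initial deposit = cushion − low point = $868.33 − (-$868.33) = $1,736.66

$1,736.66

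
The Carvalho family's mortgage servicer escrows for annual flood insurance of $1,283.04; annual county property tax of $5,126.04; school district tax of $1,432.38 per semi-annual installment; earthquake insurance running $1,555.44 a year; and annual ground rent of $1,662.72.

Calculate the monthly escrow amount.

Flood insurance — $1,283.04
County property tax — $5,126.04
School district tax — $1,432.38 × 2 = $2,864.76
Earthquake insurance — $1,555.44
Ground rent — $1,662.72
Total per year = $1,283.04 + $5,126.04 + $2,864.76 + $1,555.44 + $1,662.72 = $12,492.00
Monthly = $12,492.00 ÷ 12 = $1,041.00

$1,041.00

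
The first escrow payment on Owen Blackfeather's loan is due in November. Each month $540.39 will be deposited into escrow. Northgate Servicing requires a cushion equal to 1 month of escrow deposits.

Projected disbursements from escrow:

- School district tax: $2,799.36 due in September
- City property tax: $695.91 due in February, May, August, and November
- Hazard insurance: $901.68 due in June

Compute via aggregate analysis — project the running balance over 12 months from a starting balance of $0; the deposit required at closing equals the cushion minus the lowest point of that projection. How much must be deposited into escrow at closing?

$1,080.78

Cushion = 1 × $540.39 = $540.39
Trial balance (start $0, +$540.39 each month, − disbursements):
  Nov: +$540.39 − $695.91 → -$155.52
  Dec: +$540.39 → $384.87
  Jan: +$540.39 → $925.26
  Feb: +$540.39 − $695.91 → $769.74
  Mar: +$540.39 → $1,310.13
  Apr: +$540.39 → $1,850.52
  May: +$540.39 − $695.91 → $1,695.00
  Jun: +$540.39 − $901.68 → $1,333.71
  Jul: +$540.39 → $1,874.10
  Aug: +$540.39 − $695.91 → $1,718.58
  Sep: +$540.39 − $2,799.36 → -$540.39
  Oct: +$540.39 → $0.00
Lowest trial balance = -$540.39 (Sep)
Initial deposit = cushion − low point = $540.39 − (-$540.39) = $1,080.78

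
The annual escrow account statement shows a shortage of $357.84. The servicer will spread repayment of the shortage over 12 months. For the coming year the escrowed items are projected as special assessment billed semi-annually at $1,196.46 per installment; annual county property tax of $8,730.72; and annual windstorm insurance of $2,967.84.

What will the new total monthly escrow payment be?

Special assessment = $1,196.46 × 2 = $2,392.92
County property tax = $8,730.72
Windstorm insurance = $2,967.84
Total per year = $14,091.48
Base monthly escrow = $14,091.48 / 12 = $1,174.29
Shortage spread = $357.84 / 12 = $29.82/mo
Adjusted monthly = $1,174.29 + $29.82 = $1,204.11

$1,204.11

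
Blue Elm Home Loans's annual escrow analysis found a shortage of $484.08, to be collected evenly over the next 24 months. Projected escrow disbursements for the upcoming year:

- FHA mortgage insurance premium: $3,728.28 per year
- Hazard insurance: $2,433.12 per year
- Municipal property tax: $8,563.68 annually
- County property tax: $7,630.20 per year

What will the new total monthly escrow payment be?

FHA mortgage insurance premium = $3,728.28/yr
Hazard insurance = $2,433.12/yr
Municipal property tax = $8,563.68/yr
County property tax = $7,630.20/yr
Total per year = $3,728.28 + $2,433.12 + $8,563.68 + $7,630.20 = $22,355.28
Monthly = $22,355.28 / 12 = $1,862.94
Shortage spread = $484.08 / 24 = $20.17/mo
New monthly escrow = $1,862.94 + $20.17 = $1,883.11

$1,883.11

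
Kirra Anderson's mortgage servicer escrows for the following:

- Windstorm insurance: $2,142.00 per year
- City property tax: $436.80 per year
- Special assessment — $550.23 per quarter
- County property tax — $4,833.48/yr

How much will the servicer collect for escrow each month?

$801.10

Windstorm insurance = $2,142.00 annually
City property tax = $436.80 annually
Special assessment = $550.23 × 4 = $2,200.92 annually
County property tax = $4,833.48 annually
Total annual escrow = $2,142.00 + $436.80 + $2,200.92 + $4,833.48 = $9,613.20
Base monthly escrow = $9,613.20 / 12 = $801.10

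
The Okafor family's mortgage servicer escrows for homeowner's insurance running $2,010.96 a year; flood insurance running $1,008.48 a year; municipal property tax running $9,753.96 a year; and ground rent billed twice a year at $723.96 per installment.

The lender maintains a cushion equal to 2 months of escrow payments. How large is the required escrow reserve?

Homeowner's insurance = $2,010.96
Flood insurance = $1,008.48
Municipal property tax = $9,753.96
Ground rent = $723.96 × 2 = $1,447.92
Total per year = $14,221.32
Per month = $14,221.32 ÷ 12 = $1,185.11
Required cushion = 2 × $1,185.11 = $2,370.22

$2,370.22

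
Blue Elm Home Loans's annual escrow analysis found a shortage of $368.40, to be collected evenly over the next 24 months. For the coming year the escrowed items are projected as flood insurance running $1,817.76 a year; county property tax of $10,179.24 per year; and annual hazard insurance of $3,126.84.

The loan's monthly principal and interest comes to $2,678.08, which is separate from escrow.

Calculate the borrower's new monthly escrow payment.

$1,275.67

Flood insurance: $1,817.76 per year
County property tax: $10,179.24 per year
Hazard insurance: $3,126.84 per year
Total annual escrow = $1,817.76 + $10,179.24 + $3,126.84 = $15,123.84
Per month = $15,123.84 / 12 = $1,260.32
Monthly shortage recovery: $368.40 ÷ 24 = $15.35
Adjusted monthly = $1,260.32 + $15.35 = $1,275.67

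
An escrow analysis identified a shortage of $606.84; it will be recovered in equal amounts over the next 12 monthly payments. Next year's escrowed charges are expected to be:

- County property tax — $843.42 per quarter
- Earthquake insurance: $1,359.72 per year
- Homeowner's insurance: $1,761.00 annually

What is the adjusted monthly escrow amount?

$591.77

County property tax = $843.42 × 4 = $3,373.68 annually
Earthquake insurance = $1,359.72 annually
Homeowner's insurance = $1,761.00 annually
Combined annual = $3,373.68 + $1,359.72 + $1,761.00 = $6,494.40
Monthly escrow = $6,494.40 ÷ 12 = $541.20
Monthly shortage recovery: $606.84 ÷ 12 = $50.57
New monthly escrow = $541.20 + $50.57 = $591.77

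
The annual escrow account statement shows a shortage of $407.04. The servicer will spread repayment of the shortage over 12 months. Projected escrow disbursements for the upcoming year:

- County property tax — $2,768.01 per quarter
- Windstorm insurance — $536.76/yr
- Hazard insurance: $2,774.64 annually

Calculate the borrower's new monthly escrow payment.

County property tax: $2,768.01 × 4 = $11,072.04
Windstorm insurance: $536.76
Hazard insurance: $2,774.64
Annual escrow total = $11,072.04 + $536.76 + $2,774.64 = $14,383.44
Monthly escrow = $14,383.44 ÷ 12 = $1,198.62
Monthly shortage recovery: $407.04 / 12 = $33.92
Adjusted monthly = $1,198.62 + $33.92 = $1,232.54

$1,232.54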